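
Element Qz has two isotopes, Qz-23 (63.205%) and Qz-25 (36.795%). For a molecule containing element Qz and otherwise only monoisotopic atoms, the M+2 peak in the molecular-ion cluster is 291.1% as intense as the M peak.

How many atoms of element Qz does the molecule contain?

For n independent Qz atoms, I(M+2)/I(M) = n · (abundance Qz-25) / (abundance Qz-23) = n · 0.36795/0.63205.
n = 2.911 × 0.63205/0.36795 = 5.00 ≈ 5

5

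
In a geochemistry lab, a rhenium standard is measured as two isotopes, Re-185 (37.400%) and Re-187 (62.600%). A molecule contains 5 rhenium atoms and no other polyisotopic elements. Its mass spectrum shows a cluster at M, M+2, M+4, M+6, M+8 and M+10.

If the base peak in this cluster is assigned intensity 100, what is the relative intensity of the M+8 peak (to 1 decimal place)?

83.7

(0.37400 + 0.62600)^5 gives M 0.0073, M+2 0.0612, M+4 0.2050, M+6 0.3431, M+8 0.2872, M+10 0.0961; the largest is M+6.
P(M+6) = C(5,3) × 0.37400^2 × 0.62600^3 = 10 × 0.139876 × 0.24531438 = 0.343136 (base)
P(M+8) = C(5,4) × 0.37400^1 × 0.62600^4 = 5 × 0.3740 × 0.1535668 = 0.287170
Relative intensity = 0.287170 / 0.343136 × 100 = 83.7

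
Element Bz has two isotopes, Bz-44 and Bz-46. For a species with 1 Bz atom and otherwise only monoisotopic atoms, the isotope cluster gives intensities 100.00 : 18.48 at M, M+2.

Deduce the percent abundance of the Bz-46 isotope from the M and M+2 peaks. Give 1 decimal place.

Write p for the Bz-44 fraction. I(M+2)/I(M) = [C(1,1)·p^0·(1−p)] / p^1 = 1·(1−p)/p = 18.48/100.00 = 0.1848
(1−p)/p = 0.1848/1 = 0.1848  ⇒  p = 1/(1 + 0.1848) = 0.8440
Bz-44: 84.4%, Bz-46: 15.6%.

15.6%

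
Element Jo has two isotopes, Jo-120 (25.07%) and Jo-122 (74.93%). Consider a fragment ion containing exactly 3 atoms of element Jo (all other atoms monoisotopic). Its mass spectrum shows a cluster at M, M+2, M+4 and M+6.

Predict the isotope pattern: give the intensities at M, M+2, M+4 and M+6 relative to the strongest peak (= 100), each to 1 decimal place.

3.7 : 33.5 : 100.0 : 99.6

Each Jo atom is independently Jo-120 (p = 0.2507) or Jo-122 (q = 0.7493); the cluster is the binomial expansion (p + q)^3.
P(M) = 0.2507^3 = 0.015757
P(M+2) = 3 × 0.2507^2 × 0.7493^1 = 0.141282
P(M+4) = 3 × 0.2507^1 × 0.7493^2 = 0.422267
P(M+6) = 0.7493^3 = 0.420695
The M+4 peak is largest (0.422267); scaling to 100 gives 3.7 : 33.5 : 100.0 : 99.6.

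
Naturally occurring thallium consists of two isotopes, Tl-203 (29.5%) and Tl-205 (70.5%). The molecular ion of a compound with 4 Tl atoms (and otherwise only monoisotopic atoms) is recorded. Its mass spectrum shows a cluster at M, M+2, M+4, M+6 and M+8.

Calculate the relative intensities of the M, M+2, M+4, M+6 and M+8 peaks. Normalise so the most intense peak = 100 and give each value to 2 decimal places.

1.83 : 17.51 : 62.77 : 100.00 : 59.75

Expanding (0.295 + 0.705)^4:
P(M) = 0.295^4 = 0.007573
P(M+2) = 4 × 0.295^3 × 0.705^1 = 0.072396
P(M+4) = 6 × 0.295^2 × 0.705^2 = 0.259522
P(M+6) = 4 × 0.295^1 × 0.705^3 = 0.413475
P(M+8) = 0.705^4 = 0.247034
The M+6 peak is largest (0.413475); scaling to 100 gives 1.83 : 17.51 : 62.77 : 100.00 : 59.75.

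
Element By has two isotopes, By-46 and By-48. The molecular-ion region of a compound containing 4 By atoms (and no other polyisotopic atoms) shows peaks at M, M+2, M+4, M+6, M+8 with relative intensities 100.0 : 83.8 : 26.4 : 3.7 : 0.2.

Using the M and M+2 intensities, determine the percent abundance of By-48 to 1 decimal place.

17.3%

If p is the fraction of By that is By-46, then I(M+2)/I(M) = [C(4,1)·p^3·(1−p)] / p^4 = 4·(1−p)/p = 83.8/100.0 = 0.8380
(1−p)/p = 0.8380/4 = 0.2095  ⇒  p = 1/(1 + 0.2095) = 0.8268
By-46: 82.7%, By-48: 17.3%.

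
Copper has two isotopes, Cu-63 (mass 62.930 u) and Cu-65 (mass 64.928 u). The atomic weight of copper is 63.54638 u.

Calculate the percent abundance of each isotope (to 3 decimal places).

Writing the weighted mean with unknown fraction x of Cu-63:
62.930·x + 64.928·(1 − x) = 63.54638
(62.930 − 64.928)·x = 63.54638 − 64.928
x = -1.38162 / -1.998 = 0.69150 → 69.150% Cu-63, 30.850% Cu-65.

Cu-63: 69.150%, Cu-65: 30.850%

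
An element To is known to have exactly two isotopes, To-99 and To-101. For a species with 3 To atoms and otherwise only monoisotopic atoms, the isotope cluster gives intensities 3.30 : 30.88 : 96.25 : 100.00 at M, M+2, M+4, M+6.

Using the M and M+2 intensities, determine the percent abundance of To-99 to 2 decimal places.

If p is the fraction of To that is To-99, then I(M+2)/I(M) = [C(3,1)·p^2·(1−p)] / p^3 = 3·(1−p)/p = 30.88/3.30 = 9.3576
(1−p)/p = 9.3576/3 = 3.1192  ⇒  p = 1/(1 + 3.1192) = 0.2428
To-99: 24.28%, To-101: 75.72%.

24.28%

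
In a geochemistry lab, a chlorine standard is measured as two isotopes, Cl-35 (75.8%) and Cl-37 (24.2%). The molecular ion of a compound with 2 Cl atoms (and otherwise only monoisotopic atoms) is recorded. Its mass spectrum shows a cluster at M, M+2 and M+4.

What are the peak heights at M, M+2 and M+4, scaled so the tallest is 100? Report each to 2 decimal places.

The 2 Cl atoms are independent, so intensities follow the terms of (0.758 + 0.242)^2.
P(M) = 0.758^2 = 0.574564
P(M+2) = 2 × 0.758^1 × 0.242^1 = 0.366872
P(M+4) = 0.242^2 = 0.058564
The M peak is largest (0.574564); scaling to 100 gives 100.00 : 63.85 : 10.19.

100.00 : 63.85 : 10.19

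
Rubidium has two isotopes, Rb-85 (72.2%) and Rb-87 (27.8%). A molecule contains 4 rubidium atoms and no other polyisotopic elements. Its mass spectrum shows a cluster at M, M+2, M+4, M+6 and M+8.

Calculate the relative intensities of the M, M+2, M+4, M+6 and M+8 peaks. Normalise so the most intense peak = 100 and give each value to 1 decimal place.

The 4 Rb atoms are independent, so intensities follow the terms of (0.722 + 0.278)^4.
P(M) = 0.722^4 = 0.271737
P(M+2) = 4 × 0.722^3 × 0.278^1 = 0.418520
P(M+4) = 6 × 0.722^2 × 0.278^2 = 0.241721
P(M+6) = 4 × 0.722^1 × 0.278^3 = 0.062049
P(M+8) = 0.278^4 = 0.005973
The M+2 peak is largest (0.418520); scaling to 100 gives 64.9 : 100.0 : 57.8 : 14.8 : 1.4.

64.9 : 100.0 : 57.8 : 14.8 : 1.4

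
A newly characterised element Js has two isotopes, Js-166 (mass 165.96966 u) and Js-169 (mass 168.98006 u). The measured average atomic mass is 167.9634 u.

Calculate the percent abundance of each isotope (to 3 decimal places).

Let x be the fractional abundance of Js-166; then Js-169 has abundance 1 − x.
165.96966·x + 168.98006·(1 − x) = 167.9634
(165.96966 − 168.98006)·x = 167.9634 − 168.98006
x = -1.01666 / -3.01040 = 0.33772 → 33.772% Js-166, 66.228% Js-169.

Js-166: 33.772%, Js-169: 66.228%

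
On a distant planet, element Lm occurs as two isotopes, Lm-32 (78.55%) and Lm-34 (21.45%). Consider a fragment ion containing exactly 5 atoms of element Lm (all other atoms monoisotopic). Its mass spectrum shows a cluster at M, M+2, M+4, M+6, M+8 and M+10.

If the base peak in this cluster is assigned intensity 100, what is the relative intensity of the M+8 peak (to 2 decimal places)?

(0.7855 + 0.2145)^5 gives M 0.2990, M+2 0.4083, M+4 0.2230, M+6 0.0609, M+8 0.0083, M+10 0.0005; the largest is M+2.
P(M+2) = C(5,1) × 0.7855^4 × 0.2145^1 = 5 × 0.38070165 × 0.2145 = 0.408303 (base)
P(M+8) = C(5,4) × 0.7855^1 × 0.2145^4 = 5 × 0.7855 × 0.00211694 = 0.008314
Relative intensity = 0.008314 / 0.408303 × 100 = 2.04

2.04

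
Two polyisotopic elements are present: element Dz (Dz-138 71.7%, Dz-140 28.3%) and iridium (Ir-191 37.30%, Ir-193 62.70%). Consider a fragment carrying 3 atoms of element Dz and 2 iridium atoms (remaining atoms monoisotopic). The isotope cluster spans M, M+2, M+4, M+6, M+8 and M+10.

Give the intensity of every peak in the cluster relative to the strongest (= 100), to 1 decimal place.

Element Dz pattern (n=3): 0.36860181 : 0.43646156 : 0.17227144 : 0.02266519
Iridium pattern (n=2): 0.139129 : 0.467742 : 0.393129
Convolve the two distributions (both contribute in 2-u steps):
  M: 0.36860181×0.139129 = 0.051283
  M+2: 0.36860181×0.467742 + 0.43646156×0.139129 = 0.233135
  M+4: 0.36860181×0.393129 + 0.43646156×0.467742 + 0.17227144×0.139129 = 0.373027
  M+6: 0.43646156×0.393129 + 0.17227144×0.467742 + 0.02266519×0.139129 = 0.255318
  M+8: 0.17227144×0.393129 + 0.02266519×0.467742 = 0.078326
  M+10: 0.02266519×0.393129 = 0.008910
Scale to base peak (0.373027) = 100: 13.7 : 62.5 : 100.0 : 68.4 : 21.0 : 2.4

13.7 : 62.5 : 100.0 : 68.4 : 21.0 : 2.4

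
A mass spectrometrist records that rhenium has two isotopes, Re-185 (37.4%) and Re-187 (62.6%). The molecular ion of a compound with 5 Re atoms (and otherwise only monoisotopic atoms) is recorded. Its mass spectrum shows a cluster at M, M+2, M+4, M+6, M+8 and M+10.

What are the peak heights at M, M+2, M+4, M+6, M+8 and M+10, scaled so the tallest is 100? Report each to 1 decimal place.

Each Re atom is independently Re-185 (p = 0.374) or Re-187 (q = 0.626); the cluster is the binomial expansion (p + q)^5.
P(M) = 0.374^5 = 0.007317
P(M+2) = 5 × 0.374^4 × 0.626^1 = 0.061239
P(M+4) = 10 × 0.374^3 × 0.626^2 = 0.205005
P(M+6) = 10 × 0.374^2 × 0.626^3 = 0.343136
P(M+8) = 5 × 0.374^1 × 0.626^4 = 0.287170
P(M+10) = 0.626^5 = 0.096133
The M+6 peak is largest (0.343136); scaling to 100 gives 2.1 : 17.8 : 59.7 : 100.0 : 83.7 : 28.0.

2.1 : 17.8 : 59.7 : 100.0 : 83.7 : 28.0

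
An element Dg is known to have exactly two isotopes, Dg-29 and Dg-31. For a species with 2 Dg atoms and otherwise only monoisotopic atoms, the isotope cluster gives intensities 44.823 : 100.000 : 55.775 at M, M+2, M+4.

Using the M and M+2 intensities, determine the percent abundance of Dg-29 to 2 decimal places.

Let p = fractional abundance of Dg-29. I(M+2)/I(M) = [C(2,1)·p^1·(1−p)] / p^2 = 2·(1−p)/p = 100.000/44.823 = 2.2310
(1−p)/p = 2.2310/2 = 1.1155  ⇒  p = 1/(1 + 1.1155) = 0.4727
Dg-29: 47.27%, Dg-31: 52.73%.

47.27%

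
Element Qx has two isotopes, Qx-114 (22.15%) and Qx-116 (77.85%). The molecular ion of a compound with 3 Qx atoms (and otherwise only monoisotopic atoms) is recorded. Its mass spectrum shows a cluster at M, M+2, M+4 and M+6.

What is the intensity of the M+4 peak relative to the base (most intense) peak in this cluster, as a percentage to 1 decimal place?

Binomial terms of (0.2215 + 0.7785)^3: M 0.0109, M+2 0.1146, M+4 0.4027, M+6 0.4718 → M+6 is the base peak.
P(M+6) = C(3,3) × 0.2215^0 × 0.7785^3 = 1 × 1.0000 × 0.47181946 = 0.471819 (base)
P(M+4) = C(3,2) × 0.2215^1 × 0.7785^2 = 3 × 0.2215 × 0.60606225 = 0.402728
Relative intensity = 0.402728 / 0.471819 × 100 = 85.4

85.4%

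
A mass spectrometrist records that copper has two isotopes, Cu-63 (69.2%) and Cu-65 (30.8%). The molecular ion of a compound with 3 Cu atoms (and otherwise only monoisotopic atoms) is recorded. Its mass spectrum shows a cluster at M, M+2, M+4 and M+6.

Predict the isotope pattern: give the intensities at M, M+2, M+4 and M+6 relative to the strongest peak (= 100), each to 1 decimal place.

74.9 : 100.0 : 44.5 : 6.6

The 3 Cu atoms are independent, so intensities follow the terms of (0.692 + 0.308)^3.
P(M) = 0.692^3 = 0.331374
P(M+2) = 3 × 0.692^2 × 0.308^1 = 0.442470
P(M+4) = 3 × 0.692^1 × 0.308^2 = 0.196938
P(M+6) = 0.308^3 = 0.029218
The M+2 peak is largest (0.442470); scaling to 100 gives 74.9 : 100.0 : 44.5 : 6.6.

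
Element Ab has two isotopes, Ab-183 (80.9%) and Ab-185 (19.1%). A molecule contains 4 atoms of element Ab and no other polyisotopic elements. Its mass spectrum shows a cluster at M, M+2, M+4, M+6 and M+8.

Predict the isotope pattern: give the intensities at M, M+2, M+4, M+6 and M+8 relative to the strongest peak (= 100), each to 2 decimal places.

100.00 : 94.44 : 33.44 : 5.26 : 0.31

Each Ab atom is independently Ab-183 (p = 0.809) or Ab-185 (q = 0.191); the cluster is the binomial expansion (p + q)^4.
P(M) = 0.809^4 = 0.428345
P(M+2) = 4 × 0.809^3 × 0.191^1 = 0.404519
P(M+4) = 6 × 0.809^2 × 0.191^2 = 0.143257
P(M+6) = 4 × 0.809^1 × 0.191^3 = 0.022548
P(M+8) = 0.191^4 = 0.001331
The M peak is largest (0.428345); scaling to 100 gives 100.00 : 94.44 : 33.44 : 5.26 : 0.31.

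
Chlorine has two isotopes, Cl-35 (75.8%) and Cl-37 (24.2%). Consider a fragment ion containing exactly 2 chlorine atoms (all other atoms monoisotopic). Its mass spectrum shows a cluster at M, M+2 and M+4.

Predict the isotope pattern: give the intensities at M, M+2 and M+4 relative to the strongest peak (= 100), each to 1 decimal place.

100.0 : 63.9 : 10.2

Each Cl atom is independently Cl-35 (p = 0.758) or Cl-37 (q = 0.242); the cluster is the binomial expansion (p + q)^2.
P(M) = 0.758^2 = 0.574564
P(M+2) = 2 × 0.758^1 × 0.242^1 = 0.366872
P(M+4) = 0.242^2 = 0.058564
The M peak is largest (0.574564); scaling to 100 gives 100.0 : 63.9 : 10.2.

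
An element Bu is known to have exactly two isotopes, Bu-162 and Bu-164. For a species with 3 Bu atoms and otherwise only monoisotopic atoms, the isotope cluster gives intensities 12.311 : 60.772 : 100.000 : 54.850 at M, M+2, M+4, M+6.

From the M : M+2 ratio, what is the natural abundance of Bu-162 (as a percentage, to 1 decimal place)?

Write p for the Bu-162 fraction. I(M+2)/I(M) = [C(3,1)·p^2·(1−p)] / p^3 = 3·(1−p)/p = 60.772/12.311 = 4.9364
(1−p)/p = 4.9364/3 = 1.6455  ⇒  p = 1/(1 + 1.6455) = 0.3780
Bu-162: 37.8%, Bu-164: 62.2%.

37.8%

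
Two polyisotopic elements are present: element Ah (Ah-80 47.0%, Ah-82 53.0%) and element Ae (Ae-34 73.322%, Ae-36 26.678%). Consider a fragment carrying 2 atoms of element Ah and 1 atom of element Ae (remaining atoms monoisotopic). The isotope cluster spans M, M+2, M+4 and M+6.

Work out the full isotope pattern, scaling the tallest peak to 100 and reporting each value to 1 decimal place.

38.2 : 100.0 : 79.9 : 17.7

Element Ah pattern (n=2): 0.2209 : 0.4982 : 0.2809
Element Ae pattern (n=1): 0.73322 : 0.26678
Convolve the two distributions (both contribute in 2-u steps):
  M: 0.2209×0.73322 = 0.161968
  M+2: 0.2209×0.26678 + 0.4982×0.73322 = 0.424222
  M+4: 0.4982×0.26678 + 0.2809×0.73322 = 0.338871
  M+6: 0.2809×0.26678 = 0.074939
Scale to base peak (0.424222) = 100: 38.2 : 100.0 : 79.9 : 17.7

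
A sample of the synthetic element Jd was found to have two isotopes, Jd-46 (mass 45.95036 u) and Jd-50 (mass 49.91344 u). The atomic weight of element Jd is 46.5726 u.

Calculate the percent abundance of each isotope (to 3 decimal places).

Jd-46: 84.299%, Jd-50: 15.701%

Let x be the fractional abundance of Jd-46; then Jd-50 has abundance 1 − x.
45.95036·x + 49.91344·(1 − x) = 46.5726
(45.95036 − 49.91344)·x = 46.5726 − 49.91344
x = -3.34084 / -3.96308 = 0.84299 → 84.299% Jd-46, 15.701% Jd-50.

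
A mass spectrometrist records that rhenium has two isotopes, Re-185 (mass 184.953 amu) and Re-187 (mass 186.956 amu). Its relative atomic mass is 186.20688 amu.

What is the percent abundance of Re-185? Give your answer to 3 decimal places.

Let x be the fractional abundance of Re-185; then Re-187 has abundance 1 − x.
184.953·x + 186.956·(1 − x) = 186.20688
(184.953 − 186.956)·x = 186.20688 − 186.956
x = -0.74912 / -2.003 = 0.37400 → 37.400% Re-185, 62.600% Re-187.

37.400%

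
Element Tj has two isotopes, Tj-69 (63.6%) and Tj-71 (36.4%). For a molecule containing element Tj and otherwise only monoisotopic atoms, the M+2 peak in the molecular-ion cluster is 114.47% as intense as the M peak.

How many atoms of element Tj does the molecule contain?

2

For n independent Tj atoms, I(M+2)/I(M) = n · (abundance Tj-71) / (abundance Tj-69) = n · 0.364/0.636.
n = 1.1447 × 0.636/0.364 = 2.00 ≈ 2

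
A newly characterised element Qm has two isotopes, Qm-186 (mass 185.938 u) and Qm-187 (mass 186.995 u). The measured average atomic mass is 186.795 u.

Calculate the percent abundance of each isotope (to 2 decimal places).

Qm-186: 18.92%, Qm-187: 81.08%

Let x be the fractional abundance of Qm-186; then Qm-187 has abundance 1 − x.
185.938·x + 186.995·(1 − x) = 186.795
(185.938 − 186.995)·x = 186.795 − 186.995
x = -0.200 / -1.057 = 0.18921 → 18.92% Qm-186, 81.08% Qm-187.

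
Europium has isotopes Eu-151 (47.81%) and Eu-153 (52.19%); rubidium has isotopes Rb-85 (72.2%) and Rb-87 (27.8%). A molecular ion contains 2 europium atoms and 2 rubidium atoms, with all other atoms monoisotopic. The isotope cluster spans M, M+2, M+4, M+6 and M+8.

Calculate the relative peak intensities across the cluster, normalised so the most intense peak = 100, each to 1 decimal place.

33.1 : 97.8 : 100.0 : 41.1 : 5.8

Europium pattern (n=2): 0.22857961 : 0.49904078 : 0.27237961
Rubidium pattern (n=2): 0.521284 : 0.401432 : 0.077284
Convolve the two distributions (both contribute in 2-u steps):
  M: 0.22857961×0.521284 = 0.119155
  M+2: 0.22857961×0.401432 + 0.49904078×0.521284 = 0.351901
  M+4: 0.22857961×0.077284 + 0.49904078×0.401432 + 0.27237961×0.521284 = 0.359984
  M+6: 0.49904078×0.077284 + 0.27237961×0.401432 = 0.147910
  M+8: 0.27237961×0.077284 = 0.021051
Scale to base peak (0.359984) = 100: 33.1 : 97.8 : 100.0 : 41.1 : 5.8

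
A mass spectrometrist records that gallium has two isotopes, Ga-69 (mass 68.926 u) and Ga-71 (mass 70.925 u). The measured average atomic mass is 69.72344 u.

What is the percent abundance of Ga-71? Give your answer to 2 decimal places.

Writing the weighted mean with unknown fraction x of Ga-69:
68.926·x + 70.925·(1 − x) = 69.72344
(68.926 − 70.925)·x = 69.72344 − 70.925
x = -1.20156 / -1.999 = 0.60108 → 60.11% Ga-69, 39.89% Ga-71.

39.89%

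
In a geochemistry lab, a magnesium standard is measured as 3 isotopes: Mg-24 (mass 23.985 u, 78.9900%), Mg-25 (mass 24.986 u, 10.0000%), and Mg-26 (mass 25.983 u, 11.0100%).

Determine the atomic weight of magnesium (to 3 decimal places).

24.305 u

The abundance-weighted mean is 0.789900 × 23.985 + 0.100000 × 24.986 + 0.110100 × 25.983
= 18.9458 + 2.4986 + 2.8607 = 24.3051 u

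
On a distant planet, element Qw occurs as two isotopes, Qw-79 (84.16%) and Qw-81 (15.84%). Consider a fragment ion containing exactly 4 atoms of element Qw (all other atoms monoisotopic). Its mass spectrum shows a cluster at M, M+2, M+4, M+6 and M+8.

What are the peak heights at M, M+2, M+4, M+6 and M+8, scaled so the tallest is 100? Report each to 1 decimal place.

100.0 : 75.3 : 21.3 : 2.7 : 0.1

The 4 Qw atoms are independent, so intensities follow the terms of (0.8416 + 0.1584)^4.
P(M) = 0.8416^4 = 0.501676
P(M+2) = 4 × 0.8416^3 × 0.1584^1 = 0.377687
P(M+4) = 6 × 0.8416^2 × 0.1584^2 = 0.106628
P(M+6) = 4 × 0.8416^1 × 0.1584^3 = 0.013379
P(M+8) = 0.1584^4 = 0.000630
The M peak is largest (0.501676); scaling to 100 gives 100.0 : 75.3 : 21.3 : 2.7 : 0.1.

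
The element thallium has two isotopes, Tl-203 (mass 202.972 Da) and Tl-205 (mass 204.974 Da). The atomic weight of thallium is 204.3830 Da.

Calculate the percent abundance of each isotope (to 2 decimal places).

Tl-203: 29.52%, Tl-205: 70.48%

With x = fraction of Tl-203 (so Tl-205 is 1 − x):
202.972·x + 204.974·(1 − x) = 204.3830
(202.972 − 204.974)·x = 204.3830 − 204.974
x = -0.5910 / -2.002 = 0.29520 → 29.52% Tl-203, 70.48% Tl-205.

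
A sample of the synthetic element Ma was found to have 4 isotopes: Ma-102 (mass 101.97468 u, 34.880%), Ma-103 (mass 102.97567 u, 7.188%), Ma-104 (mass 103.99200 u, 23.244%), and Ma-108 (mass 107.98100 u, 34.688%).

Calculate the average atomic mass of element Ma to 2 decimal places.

Average mass = Σ (abundance × isotope mass) = 0.34880 × 101.97468 + 0.07188 × 102.97567 + 0.23244 × 103.99200 + 0.34688 × 107.98100
= 35.568768 + 7.401891 + 24.171900 + 37.456449 = 104.599008 u

104.60 u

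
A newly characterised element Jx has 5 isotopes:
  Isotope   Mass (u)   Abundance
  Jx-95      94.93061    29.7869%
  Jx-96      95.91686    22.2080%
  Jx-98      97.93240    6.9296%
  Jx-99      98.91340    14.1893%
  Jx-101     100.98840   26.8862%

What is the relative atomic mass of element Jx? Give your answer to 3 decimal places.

The abundance-weighted mean is 0.297869 × 94.93061 + 0.222080 × 95.91686 + 0.069296 × 97.93240 + 0.141893 × 98.91340 + 0.268862 × 100.98840
= 28.276886 + 21.301216 + 6.786324 + 14.035119 + 27.151943 = 97.551488 u

97.551 u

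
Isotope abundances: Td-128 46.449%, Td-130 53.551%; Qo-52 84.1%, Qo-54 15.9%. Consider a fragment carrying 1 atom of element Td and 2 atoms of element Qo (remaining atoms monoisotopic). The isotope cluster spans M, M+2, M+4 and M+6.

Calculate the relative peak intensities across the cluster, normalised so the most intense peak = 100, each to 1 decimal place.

Element Td pattern (n=1): 0.46449 : 0.53551
Element Qo pattern (n=2): 0.707281 : 0.267438 : 0.025281
Convolve the two distributions (both contribute in 2-u steps):
  M: 0.46449×0.707281 = 0.328525
  M+2: 0.46449×0.267438 + 0.53551×0.707281 = 0.502978
  M+4: 0.46449×0.025281 + 0.53551×0.267438 = 0.154958
  M+6: 0.53551×0.025281 = 0.013538
Scale to base peak (0.502978) = 100: 65.3 : 100.0 : 30.8 : 2.7

65.3 : 100.0 : 30.8 : 2.7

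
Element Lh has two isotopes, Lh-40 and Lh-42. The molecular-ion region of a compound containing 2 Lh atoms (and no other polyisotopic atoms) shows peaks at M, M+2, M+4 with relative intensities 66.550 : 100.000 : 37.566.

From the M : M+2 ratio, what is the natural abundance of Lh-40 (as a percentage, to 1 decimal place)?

57.1%

If p is the fraction of Lh that is Lh-40, then I(M+2)/I(M) = [C(2,1)·p^1·(1−p)] / p^2 = 2·(1−p)/p = 100.000/66.550 = 1.5026
(1−p)/p = 1.5026/2 = 0.7513  ⇒  p = 1/(1 + 0.7513) = 0.5710
Lh-40: 57.1%, Lh-42: 42.9%.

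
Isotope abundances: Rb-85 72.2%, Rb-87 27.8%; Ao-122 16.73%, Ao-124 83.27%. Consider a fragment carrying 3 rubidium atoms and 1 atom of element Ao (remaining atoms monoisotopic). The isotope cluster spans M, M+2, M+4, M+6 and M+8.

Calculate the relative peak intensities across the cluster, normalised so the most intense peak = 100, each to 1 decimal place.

16.1 : 99.0 : 100.0 : 36.7 : 4.6

Rubidium pattern (n=3): 0.37636705 : 0.43475086 : 0.16739714 : 0.02148495
Element Ao pattern (n=1): 0.1673 : 0.8327
Convolve the two distributions (both contribute in 2-u steps):
  M: 0.37636705×0.1673 = 0.062966
  M+2: 0.37636705×0.8327 + 0.43475086×0.1673 = 0.386135
  M+4: 0.43475086×0.8327 + 0.16739714×0.1673 = 0.390023
  M+6: 0.16739714×0.8327 + 0.02148495×0.1673 = 0.142986
  M+8: 0.02148495×0.8327 = 0.017891
Scale to base peak (0.390023) = 100: 16.1 : 99.0 : 100.0 : 36.7 : 4.6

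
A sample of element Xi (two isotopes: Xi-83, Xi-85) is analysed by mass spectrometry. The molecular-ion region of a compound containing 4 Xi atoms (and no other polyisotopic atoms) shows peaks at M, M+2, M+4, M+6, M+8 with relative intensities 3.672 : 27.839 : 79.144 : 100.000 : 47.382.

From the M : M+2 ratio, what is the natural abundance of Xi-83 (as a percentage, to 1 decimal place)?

Write p for the Xi-83 fraction. I(M+2)/I(M) = [C(4,1)·p^3·(1−p)] / p^4 = 4·(1−p)/p = 27.839/3.672 = 7.5814
(1−p)/p = 7.5814/4 = 1.8954  ⇒  p = 1/(1 + 1.8954) = 0.3454
Xi-83: 34.5%, Xi-85: 65.5%.

34.5%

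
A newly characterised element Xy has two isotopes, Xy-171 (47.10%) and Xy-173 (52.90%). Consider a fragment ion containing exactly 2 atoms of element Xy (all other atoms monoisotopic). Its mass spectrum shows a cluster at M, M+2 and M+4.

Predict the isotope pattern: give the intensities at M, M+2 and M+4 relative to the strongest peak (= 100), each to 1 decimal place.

The 2 Xy atoms are independent, so intensities follow the terms of (0.4710 + 0.5290)^2.
P(M) = 0.4710^2 = 0.221841
P(M+2) = 2 × 0.4710^1 × 0.5290^1 = 0.498318
P(M+4) = 0.5290^2 = 0.279841
The M+2 peak is largest (0.498318); scaling to 100 gives 44.5 : 100.0 : 56.2.

44.5 : 100.0 : 56.2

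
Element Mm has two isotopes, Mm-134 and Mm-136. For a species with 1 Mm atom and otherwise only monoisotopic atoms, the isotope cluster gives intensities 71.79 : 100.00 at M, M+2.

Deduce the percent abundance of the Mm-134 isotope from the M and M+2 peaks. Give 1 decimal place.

Let p = fractional abundance of Mm-134. I(M+2)/I(M) = [C(1,1)·p^0·(1−p)] / p^1 = 1·(1−p)/p = 100.00/71.79 = 1.3930
(1−p)/p = 1.3930/1 = 1.3930  ⇒  p = 1/(1 + 1.3930) = 0.4179
Mm-134: 41.8%, Mm-136: 58.2%.

41.8%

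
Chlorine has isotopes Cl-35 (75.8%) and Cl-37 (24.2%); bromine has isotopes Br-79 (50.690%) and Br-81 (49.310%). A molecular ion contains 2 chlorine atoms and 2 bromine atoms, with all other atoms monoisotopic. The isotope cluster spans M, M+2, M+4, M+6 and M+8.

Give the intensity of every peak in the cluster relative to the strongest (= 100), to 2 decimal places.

38.70 : 100.00 : 88.64 : 31.06 : 3.73

Chlorine pattern (n=2): 0.574564 : 0.366872 : 0.058564
Bromine pattern (n=2): 0.25694761 : 0.49990478 : 0.24314761
Convolve the two distributions (both contribute in 2-u steps):
  M: 0.574564×0.25694761 = 0.147633
  M+2: 0.574564×0.49990478 + 0.366872×0.25694761 = 0.381494
  M+4: 0.574564×0.24314761 + 0.366872×0.49990478 + 0.058564×0.25694761 = 0.338153
  M+6: 0.366872×0.24314761 + 0.058564×0.49990478 = 0.118480
  M+8: 0.058564×0.24314761 = 0.014240
Scale to base peak (0.381494) = 100: 38.70 : 100.00 : 88.64 : 31.06 : 3.73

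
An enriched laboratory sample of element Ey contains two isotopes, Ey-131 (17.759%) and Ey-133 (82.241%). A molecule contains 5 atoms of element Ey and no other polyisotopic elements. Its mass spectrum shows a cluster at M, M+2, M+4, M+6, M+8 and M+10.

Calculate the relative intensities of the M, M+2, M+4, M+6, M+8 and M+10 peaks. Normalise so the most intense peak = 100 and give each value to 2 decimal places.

Each Ey atom is independently Ey-131 (p = 0.17759) or Ey-133 (q = 0.82241); the cluster is the binomial expansion (p + q)^5.
P(M) = 0.17759^5 = 0.000177
P(M+2) = 5 × 0.17759^4 × 0.82241^1 = 0.004090
P(M+4) = 10 × 0.17759^3 × 0.82241^2 = 0.037882
P(M+6) = 10 × 0.17759^2 × 0.82241^3 = 0.175429
P(M+8) = 5 × 0.17759^1 × 0.82241^4 = 0.406202
P(M+10) = 0.82241^5 = 0.376220
The M+8 peak is largest (0.406202); scaling to 100 gives 0.04 : 1.01 : 9.33 : 43.19 : 100.00 : 92.62.

0.04 : 1.01 : 9.33 : 43.19 : 100.00 : 92.62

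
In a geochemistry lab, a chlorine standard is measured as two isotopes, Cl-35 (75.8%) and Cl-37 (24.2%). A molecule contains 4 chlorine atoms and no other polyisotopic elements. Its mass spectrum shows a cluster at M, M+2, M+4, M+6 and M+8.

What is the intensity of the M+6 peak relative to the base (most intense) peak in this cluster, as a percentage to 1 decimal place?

(0.758 + 0.242)^4 gives M 0.3301, M+2 0.4216, M+4 0.2019, M+6 0.0430, M+8 0.0034; the largest is M+2.
P(M+2) = C(4,1) × 0.758^3 × 0.242^1 = 4 × 0.43551951 × 0.2420 = 0.421583 (base)
P(M+6) = C(4,3) × 0.758^1 × 0.242^3 = 4 × 0.7580 × 0.01417249 = 0.042971
Relative intensity = 0.042971 / 0.421583 × 100 = 10.2

10.2%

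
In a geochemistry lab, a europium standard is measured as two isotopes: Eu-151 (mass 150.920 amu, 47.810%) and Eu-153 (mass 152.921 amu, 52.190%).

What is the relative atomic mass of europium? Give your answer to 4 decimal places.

The abundance-weighted mean is 0.47810 × 150.920 + 0.52190 × 152.921
= 72.15485 + 79.80947 = 151.96432 amu

151.9643 amu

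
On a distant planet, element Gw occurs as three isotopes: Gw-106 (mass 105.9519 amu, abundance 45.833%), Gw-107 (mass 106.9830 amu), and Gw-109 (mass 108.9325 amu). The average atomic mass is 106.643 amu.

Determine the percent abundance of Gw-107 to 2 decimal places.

47.37%

Let x and y be the fractions of Gw-107 and Gw-109. Then x + y = 1 − 0.45833 = 0.54167 and 106.9830x + 108.9325y = 106.643 − 0.45833×105.9519 = 58.082065673.
Substituting: 106.9830x + 108.9325(0.54167 − x) = 58.082065673
(106.9830 − 108.9325)x = -0.923401602  ⇒  x = 0.47366, y = 0.06801
Gw-107: 47.37%, Gw-109: 6.80%.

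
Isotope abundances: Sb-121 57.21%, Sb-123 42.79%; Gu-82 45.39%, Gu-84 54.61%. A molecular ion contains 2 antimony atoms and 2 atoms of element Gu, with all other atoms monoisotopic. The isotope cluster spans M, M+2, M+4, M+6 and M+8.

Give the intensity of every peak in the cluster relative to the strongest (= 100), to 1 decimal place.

Antimony pattern (n=2): 0.32729841 : 0.48960318 : 0.18309841
Element Gu pattern (n=2): 0.20602521 : 0.49574958 : 0.29822521
Convolve the two distributions (both contribute in 2-u steps):
  M: 0.32729841×0.20602521 = 0.067432
  M+2: 0.32729841×0.49574958 + 0.48960318×0.20602521 = 0.263129
  M+4: 0.32729841×0.29822521 + 0.48960318×0.49574958 + 0.18309841×0.20602521 = 0.378052
  M+6: 0.48960318×0.29822521 + 0.18309841×0.49574958 = 0.236783
  M+8: 0.18309841×0.29822521 = 0.054605
Scale to base peak (0.378052) = 100: 17.8 : 69.6 : 100.0 : 62.6 : 14.4

17.8 : 69.6 : 100.0 : 62.6 : 14.4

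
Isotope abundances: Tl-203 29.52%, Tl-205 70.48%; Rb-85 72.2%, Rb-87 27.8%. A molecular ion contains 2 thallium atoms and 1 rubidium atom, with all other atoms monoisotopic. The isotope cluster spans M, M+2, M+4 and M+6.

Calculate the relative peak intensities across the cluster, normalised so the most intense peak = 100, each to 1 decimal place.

Thallium pattern (n=2): 0.08714304 : 0.41611392 : 0.49674304
Rubidium pattern (n=1): 0.7220 : 0.2780
Convolve the two distributions (both contribute in 2-u steps):
  M: 0.08714304×0.7220 = 0.062917
  M+2: 0.08714304×0.2780 + 0.41611392×0.7220 = 0.324660
  M+4: 0.41611392×0.2780 + 0.49674304×0.7220 = 0.474328
  M+6: 0.49674304×0.2780 = 0.138095
Scale to base peak (0.474328) = 100: 13.3 : 68.4 : 100.0 : 29.1

13.3 : 68.4 : 100.0 : 29.1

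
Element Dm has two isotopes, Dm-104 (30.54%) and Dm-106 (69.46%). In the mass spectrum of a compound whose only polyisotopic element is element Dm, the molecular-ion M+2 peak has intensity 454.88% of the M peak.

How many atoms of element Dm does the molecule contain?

2

The M+2/M ratio from n Dm atoms is n · q/p = n · 0.6946/0.3054.
n = 4.5488 × 0.3054/0.6946 = 2.00 ≈ 2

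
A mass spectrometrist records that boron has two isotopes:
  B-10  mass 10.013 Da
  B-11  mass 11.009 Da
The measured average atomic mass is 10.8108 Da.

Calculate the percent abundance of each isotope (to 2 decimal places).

Let x be the fractional abundance of B-10; then B-11 has abundance 1 − x.
10.013·x + 11.009·(1 − x) = 10.8108
(10.013 − 11.009)·x = 10.8108 − 11.009
x = -0.1982 / -0.996 = 0.19900 → 19.90% B-10, 80.10% B-11.

B-10: 19.90%, B-11: 80.10%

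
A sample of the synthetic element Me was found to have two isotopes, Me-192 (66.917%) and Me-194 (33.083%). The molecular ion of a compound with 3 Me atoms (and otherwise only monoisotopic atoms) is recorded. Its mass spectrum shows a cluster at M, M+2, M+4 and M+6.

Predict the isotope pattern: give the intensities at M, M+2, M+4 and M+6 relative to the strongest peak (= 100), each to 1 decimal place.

67.4 : 100.0 : 49.4 : 8.1

Expanding (0.66917 + 0.33083)^3:
P(M) = 0.66917^3 = 0.299647
P(M+2) = 3 × 0.66917^2 × 0.33083^1 = 0.444426
P(M+4) = 3 × 0.66917^1 × 0.33083^2 = 0.219719
P(M+6) = 0.33083^3 = 0.036209
The M+2 peak is largest (0.444426); scaling to 100 gives 67.4 : 100.0 : 49.4 : 8.1.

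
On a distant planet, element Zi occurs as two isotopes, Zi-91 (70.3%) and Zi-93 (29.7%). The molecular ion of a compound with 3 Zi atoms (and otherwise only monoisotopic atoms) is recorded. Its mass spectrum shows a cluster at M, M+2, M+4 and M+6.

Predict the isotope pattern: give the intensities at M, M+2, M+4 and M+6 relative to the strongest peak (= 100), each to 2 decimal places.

Each Zi atom is independently Zi-91 (p = 0.703) or Zi-93 (q = 0.297); the cluster is the binomial expansion (p + q)^3.
P(M) = 0.703^3 = 0.347429
P(M+2) = 3 × 0.703^2 × 0.297^1 = 0.440340
P(M+4) = 3 × 0.703^1 × 0.297^2 = 0.186033
P(M+6) = 0.297^3 = 0.026198
The M+2 peak is largest (0.440340); scaling to 100 gives 78.90 : 100.00 : 42.25 : 5.95.

78.90 : 100.00 : 42.25 : 5.95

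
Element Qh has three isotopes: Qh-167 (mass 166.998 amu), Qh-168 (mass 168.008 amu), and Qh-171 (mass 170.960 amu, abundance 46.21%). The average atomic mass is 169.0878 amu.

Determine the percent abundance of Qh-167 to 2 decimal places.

28.15%

Let x and y be the fractions of Qh-167 and Qh-168. Then x + y = 1 − 0.4621 = 0.5379 and 166.998x + 168.008y = 169.0878 − 0.4621×170.960 = 90.087184.
Substituting: 166.998x + 168.008(0.5379 − x) = 90.087184
(166.998 − 168.008)x = -0.2843192  ⇒  x = 0.28150, y = 0.25640
Qh-167: 28.15%, Qh-168: 25.64%.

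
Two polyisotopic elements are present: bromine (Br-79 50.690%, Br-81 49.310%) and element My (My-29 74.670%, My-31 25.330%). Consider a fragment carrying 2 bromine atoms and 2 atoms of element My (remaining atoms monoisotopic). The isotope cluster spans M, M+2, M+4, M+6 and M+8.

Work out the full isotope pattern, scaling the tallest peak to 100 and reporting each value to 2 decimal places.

38.11 : 100.00 : 90.75 : 33.00 : 4.15

Bromine pattern (n=2): 0.25694761 : 0.49990478 : 0.24314761
Element My pattern (n=2): 0.55756089 : 0.37827822 : 0.06416089
Convolve the two distributions (both contribute in 2-u steps):
  M: 0.25694761×0.55756089 = 0.143264
  M+2: 0.25694761×0.37827822 + 0.49990478×0.55756089 = 0.375925
  M+4: 0.25694761×0.06416089 + 0.49990478×0.37827822 + 0.24314761×0.55756089 = 0.341159
  M+6: 0.49990478×0.06416089 + 0.24314761×0.37827822 = 0.124052
  M+8: 0.24314761×0.06416089 = 0.015601
Scale to base peak (0.375925) = 100: 38.11 : 100.00 : 90.75 : 33.00 : 4.15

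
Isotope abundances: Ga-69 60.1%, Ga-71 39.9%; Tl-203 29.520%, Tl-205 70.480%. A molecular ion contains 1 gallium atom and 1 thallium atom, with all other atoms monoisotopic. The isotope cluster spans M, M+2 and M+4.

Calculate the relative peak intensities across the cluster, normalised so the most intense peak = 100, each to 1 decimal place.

32.8 : 100.0 : 51.9

Gallium pattern (n=1): 0.6010 : 0.3990
Thallium pattern (n=1): 0.2952 : 0.7048
Convolve the two distributions (both contribute in 2-u steps):
  M: 0.6010×0.2952 = 0.177415
  M+2: 0.6010×0.7048 + 0.3990×0.2952 = 0.541370
  M+4: 0.3990×0.7048 = 0.281215
Scale to base peak (0.541370) = 100: 32.8 : 100.0 : 51.9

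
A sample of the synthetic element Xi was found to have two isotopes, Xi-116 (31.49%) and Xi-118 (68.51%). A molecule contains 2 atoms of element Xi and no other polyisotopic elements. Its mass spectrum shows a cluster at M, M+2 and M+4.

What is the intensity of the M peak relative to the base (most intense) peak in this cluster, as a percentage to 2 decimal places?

Binomial terms of (0.3149 + 0.6851)^2: M 0.0992, M+2 0.4315, M+4 0.4694 → M+4 is the base peak.
P(M+4) = C(2,2) × 0.3149^0 × 0.6851^2 = 1 × 1.0000 × 0.46936201 = 0.469362 (base)
P(M) = C(2,0) × 0.3149^2 × 0.6851^0 = 1 × 0.09916201 × 1.0000 = 0.099162
Relative intensity = 0.099162 / 0.469362 × 100 = 21.13

21.13%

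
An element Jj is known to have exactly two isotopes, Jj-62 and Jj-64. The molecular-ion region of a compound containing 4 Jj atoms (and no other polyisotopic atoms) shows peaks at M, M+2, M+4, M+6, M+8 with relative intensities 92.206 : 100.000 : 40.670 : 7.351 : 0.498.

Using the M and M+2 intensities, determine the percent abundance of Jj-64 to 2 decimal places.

21.33%

Write p for the Jj-62 fraction. I(M+2)/I(M) = [C(4,1)·p^3·(1−p)] / p^4 = 4·(1−p)/p = 100.000/92.206 = 1.0845
(1−p)/p = 1.0845/4 = 0.2711  ⇒  p = 1/(1 + 0.2711) = 0.7867
Jj-62: 78.67%, Jj-64: 21.33%.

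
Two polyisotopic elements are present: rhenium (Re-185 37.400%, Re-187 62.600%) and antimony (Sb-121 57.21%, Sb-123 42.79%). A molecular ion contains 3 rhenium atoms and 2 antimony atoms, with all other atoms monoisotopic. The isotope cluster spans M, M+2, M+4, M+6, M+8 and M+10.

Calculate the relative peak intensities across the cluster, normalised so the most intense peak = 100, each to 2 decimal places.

Rhenium pattern (n=3): 0.05231362 : 0.26268713 : 0.43968487 : 0.24531438
Antimony pattern (n=2): 0.32729841 : 0.48960318 : 0.18309841
Convolve the two distributions (both contribute in 2-u steps):
  M: 0.05231362×0.32729841 = 0.017122
  M+2: 0.05231362×0.48960318 + 0.26268713×0.32729841 = 0.111590
  M+4: 0.05231362×0.18309841 + 0.26268713×0.48960318 + 0.43968487×0.32729841 = 0.282099
  M+6: 0.26268713×0.18309841 + 0.43968487×0.48960318 + 0.24531438×0.32729841 = 0.343660
  M+8: 0.43968487×0.18309841 + 0.24531438×0.48960318 = 0.200612
  M+10: 0.24531438×0.18309841 = 0.044917
Scale to base peak (0.343660) = 100: 4.98 : 32.47 : 82.09 : 100.00 : 58.38 : 13.07

4.98 : 32.47 : 82.09 : 100.00 : 58.38 : 13.07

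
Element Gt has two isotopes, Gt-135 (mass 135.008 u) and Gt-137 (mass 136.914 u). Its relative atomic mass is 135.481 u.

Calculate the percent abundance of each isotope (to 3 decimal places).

Writing the weighted mean with unknown fraction x of Gt-135:
135.008·x + 136.914·(1 − x) = 135.481
(135.008 − 136.914)·x = 135.481 − 136.914
x = -1.433 / -1.906 = 0.75184 → 75.184% Gt-135, 24.816% Gt-137.

Gt-135: 75.184%, Gt-137: 24.816%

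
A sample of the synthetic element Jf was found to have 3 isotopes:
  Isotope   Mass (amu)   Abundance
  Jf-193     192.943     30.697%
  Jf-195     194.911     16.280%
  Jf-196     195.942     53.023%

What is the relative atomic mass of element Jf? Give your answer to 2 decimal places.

194.85 amu

The abundance-weighted mean is 0.30697 × 192.943 + 0.16280 × 194.911 + 0.53023 × 195.942
= 59.2277 + 31.7315 + 103.8943 = 194.8535 amu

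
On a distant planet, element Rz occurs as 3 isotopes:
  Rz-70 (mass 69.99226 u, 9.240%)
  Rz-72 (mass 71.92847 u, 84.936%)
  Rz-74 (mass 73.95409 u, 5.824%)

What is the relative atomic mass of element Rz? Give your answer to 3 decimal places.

71.868 u

Ar = Σ fᵢ·mᵢ = 0.09240 × 69.99226 + 0.84936 × 71.92847 + 0.05824 × 73.95409
= 6.467285 + 61.093165 + 4.307086 = 71.867536 u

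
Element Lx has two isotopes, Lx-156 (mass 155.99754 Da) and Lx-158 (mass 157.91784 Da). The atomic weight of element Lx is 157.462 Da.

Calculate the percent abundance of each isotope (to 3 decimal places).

With x = fraction of Lx-156 (so Lx-158 is 1 − x):
155.99754·x + 157.91784·(1 − x) = 157.462
(155.99754 − 157.91784)·x = 157.462 − 157.91784
x = -0.45584 / -1.92030 = 0.23738 → 23.738% Lx-156, 76.262% Lx-158.

Lx-156: 23.738%, Lx-158: 76.262%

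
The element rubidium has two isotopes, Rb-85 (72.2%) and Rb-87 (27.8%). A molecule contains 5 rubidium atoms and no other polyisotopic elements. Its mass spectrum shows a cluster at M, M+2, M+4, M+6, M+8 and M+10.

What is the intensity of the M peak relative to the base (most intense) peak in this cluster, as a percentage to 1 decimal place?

51.9%

Binomial terms of (0.722 + 0.278)^5: M 0.1962, M+2 0.3777, M+4 0.2909, M+6 0.1120, M+8 0.0216, M+10 0.0017 → M+2 is the base peak.
P(M+2) = C(5,1) × 0.722^4 × 0.278^1 = 5 × 0.27173701 × 0.2780 = 0.377714 (base)
P(M) = C(5,0) × 0.722^5 × 0.278^0 = 1 × 0.19619412 × 1.0000 = 0.196194
Relative intensity = 0.196194 / 0.377714 × 100 = 51.9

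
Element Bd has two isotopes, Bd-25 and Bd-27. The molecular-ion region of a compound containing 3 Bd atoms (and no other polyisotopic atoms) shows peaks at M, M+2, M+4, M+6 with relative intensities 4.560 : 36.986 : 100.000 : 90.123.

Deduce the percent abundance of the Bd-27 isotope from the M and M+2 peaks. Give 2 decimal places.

Let p = fractional abundance of Bd-25. I(M+2)/I(M) = [C(3,1)·p^2·(1−p)] / p^3 = 3·(1−p)/p = 36.986/4.560 = 8.1110
(1−p)/p = 8.1110/3 = 2.7037  ⇒  p = 1/(1 + 2.7037) = 0.2700
Bd-25: 27.00%, Bd-27: 73.00%.

73.00%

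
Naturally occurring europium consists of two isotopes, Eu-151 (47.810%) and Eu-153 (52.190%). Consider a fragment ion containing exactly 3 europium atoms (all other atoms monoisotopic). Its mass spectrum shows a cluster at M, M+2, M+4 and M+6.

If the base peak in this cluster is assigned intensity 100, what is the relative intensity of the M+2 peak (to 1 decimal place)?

Term probabilities: M 0.1093, M+2 0.3579, M+4 0.3907, M+6 0.1422. Base peak = M+4.
P(M+4) = C(3,2) × 0.47810^1 × 0.52190^2 = 3 × 0.4781 × 0.27237961 = 0.390674 (base)
P(M+2) = C(3,1) × 0.47810^2 × 0.52190^1 = 3 × 0.22857961 × 0.5219 = 0.357887
Relative intensity = 0.357887 / 0.390674 × 100 = 91.6

91.6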